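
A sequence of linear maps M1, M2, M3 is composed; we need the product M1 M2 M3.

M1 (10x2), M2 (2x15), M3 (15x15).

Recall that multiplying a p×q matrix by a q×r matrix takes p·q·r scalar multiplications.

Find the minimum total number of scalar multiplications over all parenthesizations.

Order (M1 (M2 M3)): (M2 M3): 2×15 by 15×15 → 2×15, cost 2·15·15 = 450; (M1 (M2 M3)): 10×2 by 2×15 → 10×15, cost 10·2·15 = 300; cumulative 750. Total 750.
Order ((M1 M2) M3): (M1 M2): 10×2 by 2×15 → 10×15, cost 10·2·15 = 300; ((M1 M2) M3): 10×15 by 15×15 → 10×15, cost 10·15·15 = 2250; cumulative 2550. Total 2550.
Minimum: 750.

750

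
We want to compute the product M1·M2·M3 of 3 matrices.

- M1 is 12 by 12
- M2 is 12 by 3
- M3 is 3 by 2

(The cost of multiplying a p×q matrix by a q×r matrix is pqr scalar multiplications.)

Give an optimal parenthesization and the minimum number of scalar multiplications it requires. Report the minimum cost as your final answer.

(M1·(M2·M3)): cost 360.
((M1·M2)·M3): cost 504.
Optimal: (M1·(M2·M3)) with cost 360.

360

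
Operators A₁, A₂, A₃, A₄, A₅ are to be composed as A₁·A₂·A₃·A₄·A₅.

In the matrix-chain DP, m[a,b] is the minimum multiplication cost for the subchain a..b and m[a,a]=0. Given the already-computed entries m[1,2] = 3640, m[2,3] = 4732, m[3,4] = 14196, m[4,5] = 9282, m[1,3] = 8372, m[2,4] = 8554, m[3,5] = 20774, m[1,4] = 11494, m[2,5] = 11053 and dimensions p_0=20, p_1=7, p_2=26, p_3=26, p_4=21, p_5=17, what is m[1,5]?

m[1,5] = min over k∈[1,4] of m[1,k]+m[k+1,5]+p_{0}·p_k·p_{5}.
k=1: 0 + 11053 + 20·7·17 = 13433; k=2: 3640 + 20774 + 20·26·17 = 33254; k=3: 8372 + 9282 + 20·26·17 = 26494; k=4: 11494 + 0 + 20·21·17 = 18634.
Minimum: 13433 at k=1.

13433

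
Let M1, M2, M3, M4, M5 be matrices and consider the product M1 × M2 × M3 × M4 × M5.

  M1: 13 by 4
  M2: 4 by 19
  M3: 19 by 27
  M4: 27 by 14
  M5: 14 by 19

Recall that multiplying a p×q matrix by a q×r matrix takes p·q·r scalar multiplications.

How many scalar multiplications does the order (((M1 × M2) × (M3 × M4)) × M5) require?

15086

(M1 × M2): 13×4 by 4×19 → 13×19, cost 13·4·19 = 988
(M3 × M4): 19×27 by 27×14 → 19×14, cost 19·27·14 = 7182
((M1 × M2) × (M3 × M4)): 13×19 by 19×14 → 13×14, cost 13·19·14 = 3458; cumulative 11628
(((M1 × M2) × (M3 × M4)) × M5): 13×14 by 14×19 → 13×19, cost 13·14·19 = 3458; cumulative 15086
Total: 15086 scalar multiplications.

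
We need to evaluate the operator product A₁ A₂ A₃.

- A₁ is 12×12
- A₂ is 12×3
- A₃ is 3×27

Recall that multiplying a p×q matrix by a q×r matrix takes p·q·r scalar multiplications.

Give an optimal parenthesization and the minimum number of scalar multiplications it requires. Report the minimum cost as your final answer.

1404

(A₁ (A₂ A₃)): cost 4860.
((A₁ A₂) A₃): cost 1404.
Optimal: ((A₁ A₂) A₃) with cost 1404.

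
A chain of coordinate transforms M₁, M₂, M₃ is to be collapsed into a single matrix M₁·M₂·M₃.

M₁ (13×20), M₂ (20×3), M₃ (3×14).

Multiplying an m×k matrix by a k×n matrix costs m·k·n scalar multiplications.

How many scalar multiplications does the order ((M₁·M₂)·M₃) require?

1326

(M₁·M₂): 13×20 by 20×3 → 13×3, cost 13·20·3 = 780
((M₁·M₂)·M₃): 13×3 by 3×14 → 13×14, cost 13·3·14 = 546; cumulative 1326
Total: 1326 scalar multiplications.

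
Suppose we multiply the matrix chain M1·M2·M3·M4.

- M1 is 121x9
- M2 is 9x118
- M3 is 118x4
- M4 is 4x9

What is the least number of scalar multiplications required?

12960

Adjacent pairs: M1M2 = 121·9·118 = 128502; M2M3 = 9·118·4 = 4248; M3M4 = 118·4·9 = 4248.
Length 3: M1..M3: k=1: 0+4248+121·9·4=8604; k=2: 128502+0+121·118·4=185614 → min 8604 | M2..M4: k=2: 0+4248+9·118·9=13806; k=3: 4248+0+9·4·9=4572 → min 4572.
Length 4: M1..M4: k=1: 0+4572+121·9·9=14373; k=2: 128502+4248+121·118·9=261252; k=3: 8604+0+121·4·9=12960 → min 12960.
Optimal order: ((M1·(M2·M3))·M4) with cost 12960.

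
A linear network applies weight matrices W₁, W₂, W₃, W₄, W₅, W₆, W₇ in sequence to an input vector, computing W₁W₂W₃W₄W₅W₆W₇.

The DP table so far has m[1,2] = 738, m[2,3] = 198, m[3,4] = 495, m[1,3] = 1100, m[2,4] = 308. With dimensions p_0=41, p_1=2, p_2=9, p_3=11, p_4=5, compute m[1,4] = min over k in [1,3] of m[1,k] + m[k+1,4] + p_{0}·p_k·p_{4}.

718

m[1,4] = min over k∈[1,3] of m[1,k]+m[k+1,4]+p_{0}·p_k·p_{4}.
k=1: 0 + 308 + 41·2·5 = 718; k=2: 738 + 495 + 41·9·5 = 3078; k=3: 1100 + 0 + 41·11·5 = 3355.
Minimum: 718 at k=1.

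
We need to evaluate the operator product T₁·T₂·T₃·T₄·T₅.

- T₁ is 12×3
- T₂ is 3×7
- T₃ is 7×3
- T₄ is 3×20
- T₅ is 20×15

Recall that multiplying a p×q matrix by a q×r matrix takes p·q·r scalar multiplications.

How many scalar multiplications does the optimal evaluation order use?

1611

Adjacent pairs: T₁T₂ = 12·3·7 = 252; T₂T₃ = 3·7·3 = 63; T₃T₄ = 7·3·20 = 420; T₄T₅ = 3·20·15 = 900.
Length 3: T₁..T₃: k=1: 0+63+12·3·3=171; k=2: 252+0+12·7·3=504 → min 171 | T₂..T₄: k=2: 0+420+3·7·20=840; k=3: 63+0+3·3·20=243 → min 243 | T₃..T₅: k=3: 0+900+7·3·15=1215; k=4: 420+0+7·20·15=2520 → min 1215.
Length 4: T₁..T₄: k=1: 0+243+12·3·20=963; k=2: 252+420+12·7·20=2352; k=3: 171+0+12·3·20=891 → min 891 | T₂..T₅: k=2: 0+1215+3·7·15=1530; k=3: 63+900+3·3·15=1098; k=4: 243+0+3·20·15=1143 → min 1098.
Length 5: T₁..T₅: k=1: 0+1098+12·3·15=1638; k=2: 252+1215+12·7·15=2727; k=3: 171+900+12·3·15=1611; k=4: 891+0+12·20·15=4491 → min 1611.
Optimal order: ((T₁·(T₂·T₃))·(T₄·T₅)) with cost 1611.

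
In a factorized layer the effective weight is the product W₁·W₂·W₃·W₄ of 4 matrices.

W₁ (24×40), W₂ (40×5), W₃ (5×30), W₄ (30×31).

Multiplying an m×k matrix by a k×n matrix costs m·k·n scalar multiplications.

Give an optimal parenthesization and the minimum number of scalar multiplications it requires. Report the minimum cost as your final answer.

13170

Adjacent pairs: W₁W₂ = 24·40·5 = 4800; W₂W₃ = 40·5·30 = 6000; W₃W₄ = 5·30·31 = 4650.
Length 3: W₁..W₃: k=1: 0+6000+24·40·30=34800; k=2: 4800+0+24·5·30=8400 → min 8400 | W₂..W₄: k=2: 0+4650+40·5·31=10850; k=3: 6000+0+40·30·31=43200 → min 10850.
Length 4: W₁..W₄: k=1: 0+10850+24·40·31=40610; k=2: 4800+4650+24·5·31=13170; k=3: 8400+0+24·30·31=30720 → min 13170.
Optimal parenthesization: ((W₁·W₂)·(W₃·W₄)) with cost 13170.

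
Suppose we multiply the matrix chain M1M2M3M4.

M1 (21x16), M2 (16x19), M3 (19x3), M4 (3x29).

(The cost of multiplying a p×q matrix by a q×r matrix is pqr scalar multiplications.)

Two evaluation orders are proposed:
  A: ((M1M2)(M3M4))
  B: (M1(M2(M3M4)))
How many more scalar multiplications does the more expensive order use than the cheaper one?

605

Order A = ((M1M2)(M3M4)): (M1M2): 21×16 by 16×19 → 21×19, cost 21·16·19 = 6384; (M3M4): 19×3 by 3×29 → 19×29, cost 19·3·29 = 1653; ((M1M2)(M3M4)): 21×19 by 19×29 → 21×29, cost 21·19·29 = 11571; cumulative 19608. Total 19608.
Order B = (M1(M2(M3M4))): (M3M4): 19×3 by 3×29 → 19×29, cost 19·3·29 = 1653; (M2(M3M4)): 16×19 by 19×29 → 16×29, cost 16·19·29 = 8816; cumulative 10469; (M1(M2(M3M4))): 21×16 by 16×29 → 21×29, cost 21·16·29 = 9744; cumulative 20213. Total 20213.
Difference: |19608 − 20213| = 605.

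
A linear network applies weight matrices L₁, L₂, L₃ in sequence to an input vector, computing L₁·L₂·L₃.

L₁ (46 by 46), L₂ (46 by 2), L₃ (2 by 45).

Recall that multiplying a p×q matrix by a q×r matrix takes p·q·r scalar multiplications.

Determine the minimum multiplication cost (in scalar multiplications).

Order (L₁·(L₂·L₃)): (L₂·L₃): 46×2 by 2×45 → 46×45, cost 46·2·45 = 4140; (L₁·(L₂·L₃)): 46×46 by 46×45 → 46×45, cost 46·46·45 = 95220; cumulative 99360. Total 99360.
Order ((L₁·L₂)·L₃): (L₁·L₂): 46×46 by 46×2 → 46×2, cost 46·46·2 = 4232; ((L₁·L₂)·L₃): 46×2 by 2×45 → 46×45, cost 46·2·45 = 4140; cumulative 8372. Total 8372.
Minimum: 8372.

8372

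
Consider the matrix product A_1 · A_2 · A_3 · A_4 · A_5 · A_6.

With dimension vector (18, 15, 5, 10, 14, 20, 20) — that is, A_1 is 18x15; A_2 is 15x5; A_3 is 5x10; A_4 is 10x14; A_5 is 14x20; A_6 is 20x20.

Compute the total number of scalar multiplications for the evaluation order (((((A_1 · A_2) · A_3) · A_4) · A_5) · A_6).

(A_1 · A_2): 18×15 by 15×5 → 18×5, cost 18·15·5 = 1350
((A_1 · A_2) · A_3): 18×5 by 5×10 → 18×10, cost 18·5·10 = 900; cumulative 2250
(((A_1 · A_2) · A_3) · A_4): 18×10 by 10×14 → 18×14, cost 18·10·14 = 2520; cumulative 4770
((((A_1 · A_2) · A_3) · A_4) · A_5): 18×14 by 14×20 → 18×20, cost 18·14·20 = 5040; cumulative 9810
(((((A_1 · A_2) · A_3) · A_4) · A_5) · A_6): 18×20 by 20×20 → 18×20, cost 18·20·20 = 7200; cumulative 17010
Total: 17010 scalar multiplications.

17010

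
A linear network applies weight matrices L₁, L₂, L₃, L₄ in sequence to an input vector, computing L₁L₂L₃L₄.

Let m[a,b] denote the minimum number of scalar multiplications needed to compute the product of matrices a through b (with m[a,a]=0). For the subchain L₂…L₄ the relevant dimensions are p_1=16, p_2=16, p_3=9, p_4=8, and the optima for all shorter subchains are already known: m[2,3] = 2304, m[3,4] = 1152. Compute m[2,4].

m[2,4] = min over k∈[2,3] of m[2,k]+m[k+1,4]+p_{1}·p_k·p_{4}.
k=2: 0 + 1152 + 16·16·8 = 3200; k=3: 2304 + 0 + 16·9·8 = 3456.
Minimum: 3200 at k=2.

3200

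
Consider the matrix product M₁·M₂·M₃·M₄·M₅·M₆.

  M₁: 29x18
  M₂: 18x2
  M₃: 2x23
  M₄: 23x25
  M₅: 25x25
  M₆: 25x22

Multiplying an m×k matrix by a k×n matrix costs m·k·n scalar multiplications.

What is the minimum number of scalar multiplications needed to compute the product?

Adjacent pairs: M₁M₂ = 29·18·2 = 1044; M₂M₃ = 18·2·23 = 828; M₃M₄ = 2·23·25 = 1150; M₄M₅ = 23·25·25 = 14375; M₅M₆ = 25·25·22 = 13750.
Length 3: M₁..M₃: k=1: 0+828+29·18·23=12834; k=2: 1044+0+29·2·23=2378 → min 2378 | M₂..M₄: k=2: 0+1150+18·2·25=2050; k=3: 828+0+18·23·25=11178 → min 2050 | M₃..M₅: k=3: 0+14375+2·23·25=15525; k=4: 1150+0+2·25·25=2400 → min 2400 | M₄..M₆: k=4: 0+13750+23·25·22=26400; k=5: 14375+0+23·25·22=27025 → min 26400.
Length 4: M₁..M₄: k=1: 0+2050+29·18·25=15100; k=2: 1044+1150+29·2·25=3644; k=3: 2378+0+29·23·25=19053 → min 3644 | M₂..M₅: k=2: 0+2400+18·2·25=3300; k=3: 828+14375+18·23·25=25553; k=4: 2050+0+18·25·25=13300 → min 3300 | M₃..M₆: k=3: 0+26400+2·23·22=27412; k=4: 1150+13750+2·25·22=16000; k=5: 2400+0+2·25·22=3500 → min 3500.
Length 5: M₁..M₅: k=1: 0+3300+29·18·25=16350; k=2: 1044+2400+29·2·25=4894; k=3: 2378+14375+29·23·25=33428; k=4: 3644+0+29·25·25=21769 → min 4894 | M₂..M₆: k=2: 0+3500+18·2·22=4292; k=3: 828+26400+18·23·22=36336; k=4: 2050+13750+18·25·22=25700; k=5: 3300+0+18·25·22=13200 → min 4292.
Length 6: M₁..M₆: k=1: 0+4292+29·18·22=15776; k=2: 1044+3500+29·2·22=5820; k=3: 2378+26400+29·23·22=43452; k=4: 3644+13750+29·25·22=33344; k=5: 4894+0+29·25·22=20844 → min 5820.
Optimal order: ((M₁·M₂)·(((M₃·M₄)·M₅)·M₆)) with cost 5820.

5820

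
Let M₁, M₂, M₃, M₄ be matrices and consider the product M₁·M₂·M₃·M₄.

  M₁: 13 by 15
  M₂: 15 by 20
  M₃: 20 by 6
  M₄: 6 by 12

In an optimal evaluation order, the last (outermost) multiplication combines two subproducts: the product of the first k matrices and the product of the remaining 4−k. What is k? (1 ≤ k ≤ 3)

Adjacent pairs: M₁M₂ = 13·15·20 = 3900; M₂M₃ = 15·20·6 = 1800; M₃M₄ = 20·6·12 = 1440.
Length 3: M₁..M₃: k=1: 0+1800+13·15·6=2970; k=2: 3900+0+13·20·6=5460 → min 2970 | M₂..M₄: k=2: 0+1440+15·20·12=5040; k=3: 1800+0+15·6·12=2880 → min 2880.
Top-level splits: k=1: (M₁..M₁)·(M₂..M₄) → 0+2880+13·15·12 = 5220; k=2: (M₁..M₂)·(M₃..M₄) → 3900+1440+13·20·12 = 8460; k=3: (M₁..M₃)·(M₄..M₄) → 2970+0+13·6·12 = 3906.
Best split is after M₃, i.e. k = 3.

3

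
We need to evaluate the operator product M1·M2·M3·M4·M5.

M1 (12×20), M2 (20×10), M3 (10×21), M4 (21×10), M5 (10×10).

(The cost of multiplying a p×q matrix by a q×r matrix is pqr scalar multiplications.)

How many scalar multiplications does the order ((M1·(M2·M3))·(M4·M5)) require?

13860

(M2·M3): 20×10 by 10×21 → 20×21, cost 20·10·21 = 4200
(M1·(M2·M3)): 12×20 by 20×21 → 12×21, cost 12·20·21 = 5040; cumulative 9240
(M4·M5): 21×10 by 10×10 → 21×10, cost 21·10·10 = 2100
((M1·(M2·M3))·(M4·M5)): 12×21 by 21×10 → 12×10, cost 12·21·10 = 2520; cumulative 13860
Total: 13860 scalar multiplications.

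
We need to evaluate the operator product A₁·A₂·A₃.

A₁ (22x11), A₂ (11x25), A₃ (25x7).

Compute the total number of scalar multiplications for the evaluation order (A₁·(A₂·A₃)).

3619

(A₂·A₃): 11×25 by 25×7 → 11×7, cost 11·25·7 = 1925
(A₁·(A₂·A₃)): 22×11 by 11×7 → 22×7, cost 22·11·7 = 1694; cumulative 3619
Total: 3619 scalar multiplications.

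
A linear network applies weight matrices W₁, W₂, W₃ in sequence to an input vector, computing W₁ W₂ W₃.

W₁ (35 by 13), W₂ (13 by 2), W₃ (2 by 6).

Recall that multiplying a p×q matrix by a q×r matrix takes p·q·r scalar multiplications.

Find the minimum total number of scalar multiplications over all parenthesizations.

1330

Order (W₁ (W₂ W₃)): (W₂ W₃): 13×2 by 2×6 → 13×6, cost 13·2·6 = 156; (W₁ (W₂ W₃)): 35×13 by 13×6 → 35×6, cost 35·13·6 = 2730; cumulative 2886. Total 2886.
Order ((W₁ W₂) W₃): (W₁ W₂): 35×13 by 13×2 → 35×2, cost 35·13·2 = 910; ((W₁ W₂) W₃): 35×2 by 2×6 → 35×6, cost 35·2·6 = 420; cumulative 1330. Total 1330.
Minimum: 1330.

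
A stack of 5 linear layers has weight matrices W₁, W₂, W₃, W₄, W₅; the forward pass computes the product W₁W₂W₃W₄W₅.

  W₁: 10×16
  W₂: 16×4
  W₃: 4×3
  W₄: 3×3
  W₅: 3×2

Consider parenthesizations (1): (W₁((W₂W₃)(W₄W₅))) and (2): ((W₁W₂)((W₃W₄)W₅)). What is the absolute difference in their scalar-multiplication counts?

Order (1) = (W₁((W₂W₃)(W₄W₅))): (W₂W₃): 16×4 by 4×3 → 16×3, cost 16·4·3 = 192; (W₄W₅): 3×3 by 3×2 → 3×2, cost 3·3·2 = 18; ((W₂W₃)(W₄W₅)): 16×3 by 3×2 → 16×2, cost 16·3·2 = 96; cumulative 306; (W₁((W₂W₃)(W₄W₅))): 10×16 by 16×2 → 10×2, cost 10·16·2 = 320; cumulative 626. Total 626.
Order (2) = ((W₁W₂)((W₃W₄)W₅)): (W₁W₂): 10×16 by 16×4 → 10×4, cost 10·16·4 = 640; (W₃W₄): 4×3 by 3×3 → 4×3, cost 4·3·3 = 36; ((W₃W₄)W₅): 4×3 by 3×2 → 4×2, cost 4·3·2 = 24; cumulative 60; ((W₁W₂)((W₃W₄)W₅)): 10×4 by 4×2 → 10×2, cost 10·4·2 = 80; cumulative 780. Total 780.
Difference: |626 − 780| = 154.

154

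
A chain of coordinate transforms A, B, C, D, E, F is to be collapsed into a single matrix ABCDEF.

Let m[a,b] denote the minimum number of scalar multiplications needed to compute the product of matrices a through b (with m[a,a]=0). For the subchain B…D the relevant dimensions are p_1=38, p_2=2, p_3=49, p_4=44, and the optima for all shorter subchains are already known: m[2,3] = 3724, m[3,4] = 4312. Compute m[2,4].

7656

m[2,4] = min over k∈[2,3] of m[2,k]+m[k+1,4]+p_{1}·p_k·p_{4}.
k=2: 0 + 4312 + 38·2·44 = 7656; k=3: 3724 + 0 + 38·49·44 = 85652.
Minimum: 7656 at k=2.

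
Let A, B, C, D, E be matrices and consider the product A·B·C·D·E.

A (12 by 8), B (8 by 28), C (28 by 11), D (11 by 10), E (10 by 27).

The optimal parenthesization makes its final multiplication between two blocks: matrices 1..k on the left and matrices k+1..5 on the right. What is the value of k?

Adjacent pairs: AB = 12·8·28 = 2688; BC = 8·28·11 = 2464; CD = 28·11·10 = 3080; DE = 11·10·27 = 2970.
Length 3: A..C: k=1: 0+2464+12·8·11=3520; k=2: 2688+0+12·28·11=6384 → min 3520 | B..D: k=2: 0+3080+8·28·10=5320; k=3: 2464+0+8·11·10=3344 → min 3344 | C..E: k=3: 0+2970+28·11·27=11286; k=4: 3080+0+28·10·27=10640 → min 10640.
Length 4: A..D: k=1: 0+3344+12·8·10=4304; k=2: 2688+3080+12·28·10=9128; k=3: 3520+0+12·11·10=4840 → min 4304 | B..E: k=2: 0+10640+8·28·27=16688; k=3: 2464+2970+8·11·27=7810; k=4: 3344+0+8·10·27=5504 → min 5504.
Top-level splits: k=1: (A..A)·(B..E) → 0+5504+12·8·27 = 8096; k=2: (A..B)·(C..E) → 2688+10640+12·28·27 = 22400; k=3: (A..C)·(D..E) → 3520+2970+12·11·27 = 10054; k=4: (A..D)·(E..E) → 4304+0+12·10·27 = 7544.
Best split is after D, i.e. k = 4.

4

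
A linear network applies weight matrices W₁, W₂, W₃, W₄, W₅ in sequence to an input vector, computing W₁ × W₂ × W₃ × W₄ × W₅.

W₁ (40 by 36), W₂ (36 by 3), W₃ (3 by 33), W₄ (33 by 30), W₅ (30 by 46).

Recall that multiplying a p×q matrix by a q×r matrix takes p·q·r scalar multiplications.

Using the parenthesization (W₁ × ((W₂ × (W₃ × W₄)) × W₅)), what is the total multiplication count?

122130

(W₃ × W₄): 3×33 by 33×30 → 3×30, cost 3·33·30 = 2970
(W₂ × (W₃ × W₄)): 36×3 by 3×30 → 36×30, cost 36·3·30 = 3240; cumulative 6210
((W₂ × (W₃ × W₄)) × W₅): 36×30 by 30×46 → 36×46, cost 36·30·46 = 49680; cumulative 55890
(W₁ × ((W₂ × (W₃ × W₄)) × W₅)): 40×36 by 36×46 → 40×46, cost 40·36·46 = 66240; cumulative 122130
Total: 122130 scalar multiplications.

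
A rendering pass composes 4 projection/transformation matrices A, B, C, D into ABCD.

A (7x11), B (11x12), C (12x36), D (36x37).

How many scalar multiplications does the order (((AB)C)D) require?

(AB): 7×11 by 11×12 → 7×12, cost 7·11·12 = 924
((AB)C): 7×12 by 12×36 → 7×36, cost 7·12·36 = 3024; cumulative 3948
(((AB)C)D): 7×36 by 36×37 → 7×37, cost 7·36·37 = 9324; cumulative 13272
Total: 13272 scalar multiplications.

13272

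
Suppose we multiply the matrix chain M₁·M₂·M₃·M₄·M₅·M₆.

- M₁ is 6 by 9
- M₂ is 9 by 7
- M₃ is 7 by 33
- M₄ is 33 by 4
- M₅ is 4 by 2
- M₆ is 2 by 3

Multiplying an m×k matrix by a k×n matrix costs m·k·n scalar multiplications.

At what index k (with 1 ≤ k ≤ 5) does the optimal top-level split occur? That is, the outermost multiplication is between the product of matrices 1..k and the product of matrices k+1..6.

Adjacent pairs: M₁M₂ = 6·9·7 = 378; M₂M₃ = 9·7·33 = 2079; M₃M₄ = 7·33·4 = 924; M₄M₅ = 33·4·2 = 264; M₅M₆ = 4·2·3 = 24.
Length 3: M₁..M₃: k=1: 0+2079+6·9·33=3861; k=2: 378+0+6·7·33=1764 → min 1764 | M₂..M₄: k=2: 0+924+9·7·4=1176; k=3: 2079+0+9·33·4=3267 → min 1176 | M₃..M₅: k=3: 0+264+7·33·2=726; k=4: 924+0+7·4·2=980 → min 726 | M₄..M₆: k=4: 0+24+33·4·3=420; k=5: 264+0+33·2·3=462 → min 420.
Length 4: M₁..M₄: k=1: 0+1176+6·9·4=1392; k=2: 378+924+6·7·4=1470; k=3: 1764+0+6·33·4=2556 → min 1392 | M₂..M₅: k=2: 0+726+9·7·2=852; k=3: 2079+264+9·33·2=2937; k=4: 1176+0+9·4·2=1248 → min 852 | M₃..M₆: k=3: 0+420+7·33·3=1113; k=4: 924+24+7·4·3=1032; k=5: 726+0+7·2·3=768 → min 768.
Length 5: M₁..M₅: k=1: 0+852+6·9·2=960; k=2: 378+726+6·7·2=1188; k=3: 1764+264+6·33·2=2424; k=4: 1392+0+6·4·2=1440 → min 960 | M₂..M₆: k=2: 0+768+9·7·3=957; k=3: 2079+420+9·33·3=3390; k=4: 1176+24+9·4·3=1308; k=5: 852+0+9·2·3=906 → min 906.
Top-level splits: k=1: (M₁..M₁)·(M₂..M₆) → 0+906+6·9·3 = 1068; k=2: (M₁..M₂)·(M₃..M₆) → 378+768+6·7·3 = 1272; k=3: (M₁..M₃)·(M₄..M₆) → 1764+420+6·33·3 = 2778; k=4: (M₁..M₄)·(M₅..M₆) → 1392+24+6·4·3 = 1488; k=5: (M₁..M₅)·(M₆..M₆) → 960+0+6·2·3 = 996.
Best split is after M₅, i.e. k = 5.

5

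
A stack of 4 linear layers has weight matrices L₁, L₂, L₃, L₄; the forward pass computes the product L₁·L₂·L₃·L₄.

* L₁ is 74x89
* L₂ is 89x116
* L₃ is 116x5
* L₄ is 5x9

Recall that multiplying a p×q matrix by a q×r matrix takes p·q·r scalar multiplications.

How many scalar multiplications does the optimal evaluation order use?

Adjacent pairs: L₁L₂ = 74·89·116 = 763976; L₂L₃ = 89·116·5 = 51620; L₃L₄ = 116·5·9 = 5220.
Length 3: L₁..L₃: k=1: 0+51620+74·89·5=84550; k=2: 763976+0+74·116·5=806896 → min 84550 | L₂..L₄: k=2: 0+5220+89·116·9=98136; k=3: 51620+0+89·5·9=55625 → min 55625.
Length 4: L₁..L₄: k=1: 0+55625+74·89·9=114899; k=2: 763976+5220+74·116·9=846452; k=3: 84550+0+74·5·9=87880 → min 87880.
Optimal order: ((L₁·(L₂·L₃))·L₄) with cost 87880.

87880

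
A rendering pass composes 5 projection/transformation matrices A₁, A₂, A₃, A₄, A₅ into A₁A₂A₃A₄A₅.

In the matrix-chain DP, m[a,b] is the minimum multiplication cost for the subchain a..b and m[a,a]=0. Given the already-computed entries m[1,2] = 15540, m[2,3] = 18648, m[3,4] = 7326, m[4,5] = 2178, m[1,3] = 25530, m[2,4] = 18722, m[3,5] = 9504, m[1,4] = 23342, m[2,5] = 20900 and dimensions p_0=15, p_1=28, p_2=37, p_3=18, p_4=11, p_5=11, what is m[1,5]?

m[1,5] = min over k∈[1,4] of m[1,k]+m[k+1,5]+p_{0}·p_k·p_{5}.
k=1: 0 + 20900 + 15·28·11 = 25520; k=2: 15540 + 9504 + 15·37·11 = 31149; k=3: 25530 + 2178 + 15·18·11 = 30678; k=4: 23342 + 0 + 15·11·11 = 25157.
Minimum: 25157 at k=4.

25157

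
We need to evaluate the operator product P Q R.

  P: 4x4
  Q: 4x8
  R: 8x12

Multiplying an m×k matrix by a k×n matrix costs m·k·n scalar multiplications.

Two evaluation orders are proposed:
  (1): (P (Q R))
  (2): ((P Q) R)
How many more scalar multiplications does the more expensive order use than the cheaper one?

Order (1) = (P (Q R)): (Q R): 4×8 by 8×12 → 4×12, cost 4·8·12 = 384; (P (Q R)): 4×4 by 4×12 → 4×12, cost 4·4·12 = 192; cumulative 576. Total 576.
Order (2) = ((P Q) R): (P Q): 4×4 by 4×8 → 4×8, cost 4·4·8 = 128; ((P Q) R): 4×8 by 8×12 → 4×12, cost 4·8·12 = 384; cumulative 512. Total 512.
Difference: |576 − 512| = 64.

64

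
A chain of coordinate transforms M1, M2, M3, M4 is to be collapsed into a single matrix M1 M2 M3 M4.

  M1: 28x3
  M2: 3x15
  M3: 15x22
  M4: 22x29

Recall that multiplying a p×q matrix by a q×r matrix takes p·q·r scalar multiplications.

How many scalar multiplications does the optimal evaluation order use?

Adjacent pairs: M1M2 = 28·3·15 = 1260; M2M3 = 3·15·22 = 990; M3M4 = 15·22·29 = 9570.
Length 3: M1..M3: k=1: 0+990+28·3·22=2838; k=2: 1260+0+28·15·22=10500 → min 2838 | M2..M4: k=2: 0+9570+3·15·29=10875; k=3: 990+0+3·22·29=2904 → min 2904.
Length 4: M1..M4: k=1: 0+2904+28·3·29=5340; k=2: 1260+9570+28·15·29=23010; k=3: 2838+0+28·22·29=20702 → min 5340.
Optimal order: (M1 ((M2 M3) M4)) with cost 5340.

5340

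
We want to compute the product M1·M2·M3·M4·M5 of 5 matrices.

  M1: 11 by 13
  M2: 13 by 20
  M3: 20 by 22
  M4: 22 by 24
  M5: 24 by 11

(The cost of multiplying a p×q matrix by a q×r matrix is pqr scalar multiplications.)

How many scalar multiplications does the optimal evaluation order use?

15081

Adjacent pairs: M1M2 = 11·13·20 = 2860; M2M3 = 13·20·22 = 5720; M3M4 = 20·22·24 = 10560; M4M5 = 22·24·11 = 5808.
Length 3: M1..M3: k=1: 0+5720+11·13·22=8866; k=2: 2860+0+11·20·22=7700 → min 7700 | M2..M4: k=2: 0+10560+13·20·24=16800; k=3: 5720+0+13·22·24=12584 → min 12584 | M3..M5: k=3: 0+5808+20·22·11=10648; k=4: 10560+0+20·24·11=15840 → min 10648.
Length 4: M1..M4: k=1: 0+12584+11·13·24=16016; k=2: 2860+10560+11·20·24=18700; k=3: 7700+0+11·22·24=13508 → min 13508 | M2..M5: k=2: 0+10648+13·20·11=13508; k=3: 5720+5808+13·22·11=14674; k=4: 12584+0+13·24·11=16016 → min 13508.
Length 5: M1..M5: k=1: 0+13508+11·13·11=15081; k=2: 2860+10648+11·20·11=15928; k=3: 7700+5808+11·22·11=16170; k=4: 13508+0+11·24·11=16412 → min 15081.
Optimal order: (M1·(M2·(M3·(M4·M5)))) with cost 15081.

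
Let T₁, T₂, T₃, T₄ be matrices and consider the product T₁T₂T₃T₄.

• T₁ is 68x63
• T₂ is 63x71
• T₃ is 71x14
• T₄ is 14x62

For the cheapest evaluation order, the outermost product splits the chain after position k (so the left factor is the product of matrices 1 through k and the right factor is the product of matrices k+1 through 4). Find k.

3

Adjacent pairs: T₁T₂ = 68·63·71 = 304164; T₂T₃ = 63·71·14 = 62622; T₃T₄ = 71·14·62 = 61628.
Length 3: T₁..T₃: k=1: 0+62622+68·63·14=122598; k=2: 304164+0+68·71·14=371756 → min 122598 | T₂..T₄: k=2: 0+61628+63·71·62=338954; k=3: 62622+0+63·14·62=117306 → min 117306.
Top-level splits: k=1: (T₁..T₁)·(T₂..T₄) → 0+117306+68·63·62 = 382914; k=2: (T₁..T₂)·(T₃..T₄) → 304164+61628+68·71·62 = 665128; k=3: (T₁..T₃)·(T₄..T₄) → 122598+0+68·14·62 = 181622.
Best split is after T₃, i.e. k = 3.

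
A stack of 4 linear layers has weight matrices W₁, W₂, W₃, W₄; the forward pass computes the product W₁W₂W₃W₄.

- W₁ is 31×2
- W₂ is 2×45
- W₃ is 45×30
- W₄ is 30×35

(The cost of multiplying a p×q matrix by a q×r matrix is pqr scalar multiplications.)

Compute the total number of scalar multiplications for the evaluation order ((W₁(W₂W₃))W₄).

37110

(W₂W₃): 2×45 by 45×30 → 2×30, cost 2·45·30 = 2700
(W₁(W₂W₃)): 31×2 by 2×30 → 31×30, cost 31·2·30 = 1860; cumulative 4560
((W₁(W₂W₃))W₄): 31×30 by 30×35 → 31×35, cost 31·30·35 = 32550; cumulative 37110
Total: 37110 scalar multiplications.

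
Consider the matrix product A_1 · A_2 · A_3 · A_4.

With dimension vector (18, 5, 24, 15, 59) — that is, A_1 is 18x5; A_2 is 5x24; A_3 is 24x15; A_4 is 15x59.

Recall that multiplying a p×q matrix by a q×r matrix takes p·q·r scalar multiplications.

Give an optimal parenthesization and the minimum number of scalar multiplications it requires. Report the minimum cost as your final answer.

11535

Adjacent pairs: A_1A_2 = 18·5·24 = 2160; A_2A_3 = 5·24·15 = 1800; A_3A_4 = 24·15·59 = 21240.
Length 3: A_1..A_3: k=1: 0+1800+18·5·15=3150; k=2: 2160+0+18·24·15=8640 → min 3150 | A_2..A_4: k=2: 0+21240+5·24·59=28320; k=3: 1800+0+5·15·59=6225 → min 6225.
Length 4: A_1..A_4: k=1: 0+6225+18·5·59=11535; k=2: 2160+21240+18·24·59=48888; k=3: 3150+0+18·15·59=19080 → min 11535.
Optimal parenthesization: (A_1 · ((A_2 · A_3) · A_4)) with cost 11535.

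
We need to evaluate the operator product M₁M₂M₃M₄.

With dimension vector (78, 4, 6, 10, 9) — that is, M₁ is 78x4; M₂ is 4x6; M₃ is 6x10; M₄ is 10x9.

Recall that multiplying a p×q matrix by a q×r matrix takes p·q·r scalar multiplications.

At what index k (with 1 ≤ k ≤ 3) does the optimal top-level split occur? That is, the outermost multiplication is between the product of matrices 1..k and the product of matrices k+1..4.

Adjacent pairs: M₁M₂ = 78·4·6 = 1872; M₂M₃ = 4·6·10 = 240; M₃M₄ = 6·10·9 = 540.
Length 3: M₁..M₃: k=1: 0+240+78·4·10=3360; k=2: 1872+0+78·6·10=6552 → min 3360 | M₂..M₄: k=2: 0+540+4·6·9=756; k=3: 240+0+4·10·9=600 → min 600.
Top-level splits: k=1: (M₁..M₁)·(M₂..M₄) → 0+600+78·4·9 = 3408; k=2: (M₁..M₂)·(M₃..M₄) → 1872+540+78·6·9 = 6624; k=3: (M₁..M₃)·(M₄..M₄) → 3360+0+78·10·9 = 10380.
Best split is after M₁, i.e. k = 1.

1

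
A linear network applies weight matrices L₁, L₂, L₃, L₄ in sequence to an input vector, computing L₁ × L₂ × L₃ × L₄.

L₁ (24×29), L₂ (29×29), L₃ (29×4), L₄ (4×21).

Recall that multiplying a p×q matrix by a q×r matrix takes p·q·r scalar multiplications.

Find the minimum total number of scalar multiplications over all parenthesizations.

8164

Adjacent pairs: L₁L₂ = 24·29·29 = 20184; L₂L₃ = 29·29·4 = 3364; L₃L₄ = 29·4·21 = 2436.
Length 3: L₁..L₃: k=1: 0+3364+24·29·4=6148; k=2: 20184+0+24·29·4=22968 → min 6148 | L₂..L₄: k=2: 0+2436+29·29·21=20097; k=3: 3364+0+29·4·21=5800 → min 5800.
Length 4: L₁..L₄: k=1: 0+5800+24·29·21=20416; k=2: 20184+2436+24·29·21=37236; k=3: 6148+0+24·4·21=8164 → min 8164.
Optimal order: ((L₁ × (L₂ × L₃)) × L₄) with cost 8164.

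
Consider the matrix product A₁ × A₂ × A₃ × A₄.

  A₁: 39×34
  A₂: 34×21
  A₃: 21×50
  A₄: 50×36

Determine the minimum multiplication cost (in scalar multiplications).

Adjacent pairs: A₁A₂ = 39·34·21 = 27846; A₂A₃ = 34·21·50 = 35700; A₃A₄ = 21·50·36 = 37800.
Length 3: A₁..A₃: k=1: 0+35700+39·34·50=102000; k=2: 27846+0+39·21·50=68796 → min 68796 | A₂..A₄: k=2: 0+37800+34·21·36=63504; k=3: 35700+0+34·50·36=96900 → min 63504.
Length 4: A₁..A₄: k=1: 0+63504+39·34·36=111240; k=2: 27846+37800+39·21·36=95130; k=3: 68796+0+39·50·36=138996 → min 95130.
Optimal order: ((A₁ × A₂) × (A₃ × A₄)) with cost 95130.

95130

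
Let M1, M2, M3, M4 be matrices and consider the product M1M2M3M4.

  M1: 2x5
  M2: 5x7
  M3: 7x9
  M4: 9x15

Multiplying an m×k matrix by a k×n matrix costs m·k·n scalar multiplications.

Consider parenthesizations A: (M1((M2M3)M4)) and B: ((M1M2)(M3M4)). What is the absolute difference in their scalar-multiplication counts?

85

Order A = (M1((M2M3)M4)): (M2M3): 5×7 by 7×9 → 5×9, cost 5·7·9 = 315; ((M2M3)M4): 5×9 by 9×15 → 5×15, cost 5·9·15 = 675; cumulative 990; (M1((M2M3)M4)): 2×5 by 5×15 → 2×15, cost 2·5·15 = 150; cumulative 1140. Total 1140.
Order B = ((M1M2)(M3M4)): (M1M2): 2×5 by 5×7 → 2×7, cost 2·5·7 = 70; (M3M4): 7×9 by 9×15 → 7×15, cost 7·9·15 = 945; ((M1M2)(M3M4)): 2×7 by 7×15 → 2×15, cost 2·7·15 = 210; cumulative 1225. Total 1225.
Difference: |1140 − 1225| = 85.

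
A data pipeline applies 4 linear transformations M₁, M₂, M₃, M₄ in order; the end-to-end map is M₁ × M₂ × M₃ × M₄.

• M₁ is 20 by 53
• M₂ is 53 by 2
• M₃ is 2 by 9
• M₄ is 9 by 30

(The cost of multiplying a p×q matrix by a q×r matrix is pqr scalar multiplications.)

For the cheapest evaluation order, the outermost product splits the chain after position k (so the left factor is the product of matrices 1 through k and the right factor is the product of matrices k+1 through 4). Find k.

Adjacent pairs: M₁M₂ = 20·53·2 = 2120; M₂M₃ = 53·2·9 = 954; M₃M₄ = 2·9·30 = 540.
Length 3: M₁..M₃: k=1: 0+954+20·53·9=10494; k=2: 2120+0+20·2·9=2480 → min 2480 | M₂..M₄: k=2: 0+540+53·2·30=3720; k=3: 954+0+53·9·30=15264 → min 3720.
Top-level splits: k=1: (M₁..M₁)·(M₂..M₄) → 0+3720+20·53·30 = 35520; k=2: (M₁..M₂)·(M₃..M₄) → 2120+540+20·2·30 = 3860; k=3: (M₁..M₃)·(M₄..M₄) → 2480+0+20·9·30 = 7880.
Best split is after M₂, i.e. k = 2.

2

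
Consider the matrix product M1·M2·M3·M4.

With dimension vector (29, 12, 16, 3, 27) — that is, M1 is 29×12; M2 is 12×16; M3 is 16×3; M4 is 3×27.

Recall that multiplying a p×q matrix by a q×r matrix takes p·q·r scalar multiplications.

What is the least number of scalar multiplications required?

3969

Adjacent pairs: M1M2 = 29·12·16 = 5568; M2M3 = 12·16·3 = 576; M3M4 = 16·3·27 = 1296.
Length 3: M1..M3: k=1: 0+576+29·12·3=1620; k=2: 5568+0+29·16·3=6960 → min 1620 | M2..M4: k=2: 0+1296+12·16·27=6480; k=3: 576+0+12·3·27=1548 → min 1548.
Length 4: M1..M4: k=1: 0+1548+29·12·27=10944; k=2: 5568+1296+29·16·27=19392; k=3: 1620+0+29·3·27=3969 → min 3969.
Optimal order: ((M1·(M2·M3))·M4) with cost 3969.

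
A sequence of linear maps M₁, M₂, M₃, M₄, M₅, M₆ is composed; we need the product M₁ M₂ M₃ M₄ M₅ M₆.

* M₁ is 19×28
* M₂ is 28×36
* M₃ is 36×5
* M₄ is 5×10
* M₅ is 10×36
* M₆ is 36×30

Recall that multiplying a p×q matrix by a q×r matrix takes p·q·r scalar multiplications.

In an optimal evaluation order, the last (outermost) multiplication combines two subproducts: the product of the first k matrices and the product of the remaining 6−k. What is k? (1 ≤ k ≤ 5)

Adjacent pairs: M₁M₂ = 19·28·36 = 19152; M₂M₃ = 28·36·5 = 5040; M₃M₄ = 36·5·10 = 1800; M₄M₅ = 5·10·36 = 1800; M₅M₆ = 10·36·30 = 10800.
Length 3: M₁..M₃: k=1: 0+5040+19·28·5=7700; k=2: 19152+0+19·36·5=22572 → min 7700 | M₂..M₄: k=2: 0+1800+28·36·10=11880; k=3: 5040+0+28·5·10=6440 → min 6440 | M₃..M₅: k=3: 0+1800+36·5·36=8280; k=4: 1800+0+36·10·36=14760 → min 8280 | M₄..M₆: k=4: 0+10800+5·10·30=12300; k=5: 1800+0+5·36·30=7200 → min 7200.
Length 4: M₁..M₄: k=1: 0+6440+19·28·10=11760; k=2: 19152+1800+19·36·10=27792; k=3: 7700+0+19·5·10=8650 → min 8650 | M₂..M₅: k=2: 0+8280+28·36·36=44568; k=3: 5040+1800+28·5·36=11880; k=4: 6440+0+28·10·36=16520 → min 11880 | M₃..M₆: k=3: 0+7200+36·5·30=12600; k=4: 1800+10800+36·10·30=23400; k=5: 8280+0+36·36·30=47160 → min 12600.
Length 5: M₁..M₅: k=1: 0+11880+19·28·36=31032; k=2: 19152+8280+19·36·36=52056; k=3: 7700+1800+19·5·36=12920; k=4: 8650+0+19·10·36=15490 → min 12920 | M₂..M₆: k=2: 0+12600+28·36·30=42840; k=3: 5040+7200+28·5·30=16440; k=4: 6440+10800+28·10·30=25640; k=5: 11880+0+28·36·30=42120 → min 16440.
Top-level splits: k=1: (M₁..M₁)·(M₂..M₆) → 0+16440+19·28·30 = 32400; k=2: (M₁..M₂)·(M₃..M₆) → 19152+12600+19·36·30 = 52272; k=3: (M₁..M₃)·(M₄..M₆) → 7700+7200+19·5·30 = 17750; k=4: (M₁..M₄)·(M₅..M₆) → 8650+10800+19·10·30 = 25150; k=5: (M₁..M₅)·(M₆..M₆) → 12920+0+19·36·30 = 33440.
Best split is after M₃, i.e. k = 3.

3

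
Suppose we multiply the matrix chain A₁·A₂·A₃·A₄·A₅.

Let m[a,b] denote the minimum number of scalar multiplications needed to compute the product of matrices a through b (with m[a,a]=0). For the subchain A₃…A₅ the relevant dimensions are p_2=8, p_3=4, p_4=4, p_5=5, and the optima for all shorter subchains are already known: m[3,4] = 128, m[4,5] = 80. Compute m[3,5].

m[3,5] = min over k∈[3,4] of m[3,k]+m[k+1,5]+p_{2}·p_k·p_{5}.
k=3: 0 + 80 + 8·4·5 = 240; k=4: 128 + 0 + 8·4·5 = 288.
Minimum: 240 at k=3.

240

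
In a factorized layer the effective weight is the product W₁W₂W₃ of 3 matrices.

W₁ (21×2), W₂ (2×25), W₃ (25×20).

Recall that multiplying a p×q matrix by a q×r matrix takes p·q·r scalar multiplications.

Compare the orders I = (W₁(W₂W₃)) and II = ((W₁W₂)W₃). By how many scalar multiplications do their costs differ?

9710

Order I = (W₁(W₂W₃)): (W₂W₃): 2×25 by 25×20 → 2×20, cost 2·25·20 = 1000; (W₁(W₂W₃)): 21×2 by 2×20 → 21×20, cost 21·2·20 = 840; cumulative 1840. Total 1840.
Order II = ((W₁W₂)W₃): (W₁W₂): 21×2 by 2×25 → 21×25, cost 21·2·25 = 1050; ((W₁W₂)W₃): 21×25 by 25×20 → 21×20, cost 21·25·20 = 10500; cumulative 11550. Total 11550.
Difference: |1840 − 11550| = 9710.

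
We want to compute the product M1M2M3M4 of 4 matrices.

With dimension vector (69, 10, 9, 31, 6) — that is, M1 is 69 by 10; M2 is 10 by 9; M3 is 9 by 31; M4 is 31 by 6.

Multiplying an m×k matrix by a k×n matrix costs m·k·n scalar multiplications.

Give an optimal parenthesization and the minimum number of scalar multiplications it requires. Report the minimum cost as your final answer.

6354

Adjacent pairs: M1M2 = 69·10·9 = 6210; M2M3 = 10·9·31 = 2790; M3M4 = 9·31·6 = 1674.
Length 3: M1..M3: k=1: 0+2790+69·10·31=24180; k=2: 6210+0+69·9·31=25461 → min 24180 | M2..M4: k=2: 0+1674+10·9·6=2214; k=3: 2790+0+10·31·6=4650 → min 2214.
Length 4: M1..M4: k=1: 0+2214+69·10·6=6354; k=2: 6210+1674+69·9·6=11610; k=3: 24180+0+69·31·6=37014 → min 6354.
Optimal parenthesization: (M1(M2(M3M4))) with cost 6354.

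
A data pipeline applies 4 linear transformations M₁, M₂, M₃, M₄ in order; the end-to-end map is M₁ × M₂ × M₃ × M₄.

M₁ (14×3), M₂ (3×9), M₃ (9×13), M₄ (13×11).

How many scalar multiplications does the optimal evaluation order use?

1242

Adjacent pairs: M₁M₂ = 14·3·9 = 378; M₂M₃ = 3·9·13 = 351; M₃M₄ = 9·13·11 = 1287.
Length 3: M₁..M₃: k=1: 0+351+14·3·13=897; k=2: 378+0+14·9·13=2016 → min 897 | M₂..M₄: k=2: 0+1287+3·9·11=1584; k=3: 351+0+3·13·11=780 → min 780.
Length 4: M₁..M₄: k=1: 0+780+14·3·11=1242; k=2: 378+1287+14·9·11=3051; k=3: 897+0+14·13·11=2899 → min 1242.
Optimal order: (M₁ × ((M₂ × M₃) × M₄)) with cost 1242.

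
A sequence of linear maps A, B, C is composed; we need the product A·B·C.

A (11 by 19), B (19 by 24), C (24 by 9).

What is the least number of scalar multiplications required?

5985

Order (A·(B·C)): (B·C): 19×24 by 24×9 → 19×9, cost 19·24·9 = 4104; (A·(B·C)): 11×19 by 19×9 → 11×9, cost 11·19·9 = 1881; cumulative 5985. Total 5985.
Order ((A·B)·C): (A·B): 11×19 by 19×24 → 11×24, cost 11·19·24 = 5016; ((A·B)·C): 11×24 by 24×9 → 11×9, cost 11·24·9 = 2376; cumulative 7392. Total 7392.
Minimum: 5985.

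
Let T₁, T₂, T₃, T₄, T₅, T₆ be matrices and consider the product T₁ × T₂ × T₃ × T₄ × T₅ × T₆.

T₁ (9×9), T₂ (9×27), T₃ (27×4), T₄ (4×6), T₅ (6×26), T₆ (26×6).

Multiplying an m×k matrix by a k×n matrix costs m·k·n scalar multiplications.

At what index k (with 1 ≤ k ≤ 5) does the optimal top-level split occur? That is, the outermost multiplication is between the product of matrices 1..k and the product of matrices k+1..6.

3

Adjacent pairs: T₁T₂ = 9·9·27 = 2187; T₂T₃ = 9·27·4 = 972; T₃T₄ = 27·4·6 = 648; T₄T₅ = 4·6·26 = 624; T₅T₆ = 6·26·6 = 936.
Length 3: T₁..T₃: k=1: 0+972+9·9·4=1296; k=2: 2187+0+9·27·4=3159 → min 1296 | T₂..T₄: k=2: 0+648+9·27·6=2106; k=3: 972+0+9·4·6=1188 → min 1188 | T₃..T₅: k=3: 0+624+27·4·26=3432; k=4: 648+0+27·6·26=4860 → min 3432 | T₄..T₆: k=4: 0+936+4·6·6=1080; k=5: 624+0+4·26·6=1248 → min 1080.
Length 4: T₁..T₄: k=1: 0+1188+9·9·6=1674; k=2: 2187+648+9·27·6=4293; k=3: 1296+0+9·4·6=1512 → min 1512 | T₂..T₅: k=2: 0+3432+9·27·26=9750; k=3: 972+624+9·4·26=2532; k=4: 1188+0+9·6·26=2592 → min 2532 | T₃..T₆: k=3: 0+1080+27·4·6=1728; k=4: 648+936+27·6·6=2556; k=5: 3432+0+27·26·6=7644 → min 1728.
Length 5: T₁..T₅: k=1: 0+2532+9·9·26=4638; k=2: 2187+3432+9·27·26=11937; k=3: 1296+624+9·4·26=2856; k=4: 1512+0+9·6·26=2916 → min 2856 | T₂..T₆: k=2: 0+1728+9·27·6=3186; k=3: 972+1080+9·4·6=2268; k=4: 1188+936+9·6·6=2448; k=5: 2532+0+9·26·6=3936 → min 2268.
Top-level splits: k=1: (T₁..T₁)·(T₂..T₆) → 0+2268+9·9·6 = 2754; k=2: (T₁..T₂)·(T₃..T₆) → 2187+1728+9·27·6 = 5373; k=3: (T₁..T₃)·(T₄..T₆) → 1296+1080+9·4·6 = 2592; k=4: (T₁..T₄)·(T₅..T₆) → 1512+936+9·6·6 = 2772; k=5: (T₁..T₅)·(T₆..T₆) → 2856+0+9·26·6 = 4260.
Best split is after T₃, i.e. k = 3.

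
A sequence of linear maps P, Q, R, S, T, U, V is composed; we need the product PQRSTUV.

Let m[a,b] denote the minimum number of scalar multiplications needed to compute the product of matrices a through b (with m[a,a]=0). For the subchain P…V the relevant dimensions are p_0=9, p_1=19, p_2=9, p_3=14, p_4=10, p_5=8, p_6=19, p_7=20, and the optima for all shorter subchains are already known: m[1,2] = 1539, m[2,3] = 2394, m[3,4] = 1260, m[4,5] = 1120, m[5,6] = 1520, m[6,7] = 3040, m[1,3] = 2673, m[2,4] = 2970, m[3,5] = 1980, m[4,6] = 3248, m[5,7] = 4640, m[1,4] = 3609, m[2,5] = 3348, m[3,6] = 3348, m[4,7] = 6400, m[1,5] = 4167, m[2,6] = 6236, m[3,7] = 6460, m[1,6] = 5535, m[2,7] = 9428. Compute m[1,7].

m[1,7] = min over k∈[1,6] of m[1,k]+m[k+1,7]+p_{0}·p_k·p_{7}.
k=1: 0 + 9428 + 9·19·20 = 12848; k=2: 1539 + 6460 + 9·9·20 = 9619; k=3: 2673 + 6400 + 9·14·20 = 11593; k=4: 3609 + 4640 + 9·10·20 = 10049; k=5: 4167 + 3040 + 9·8·20 = 8647; k=6: 5535 + 0 + 9·19·20 = 8955.
Minimum: 8647 at k=5.

8647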